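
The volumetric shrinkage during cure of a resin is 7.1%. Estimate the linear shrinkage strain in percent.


Linear shrinkage ≈ vol_shrink/3 = 7.1/3 = 2.367%

2.367%


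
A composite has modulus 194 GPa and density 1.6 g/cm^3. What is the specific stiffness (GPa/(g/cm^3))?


Specific stiffness = E/rho = 194/1.6 = 121.3 GPa/(g/cm^3)

121.3 GPa/(g/cm^3)


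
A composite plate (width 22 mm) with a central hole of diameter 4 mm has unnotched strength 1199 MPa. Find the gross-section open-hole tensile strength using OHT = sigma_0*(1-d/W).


OHT = sigma_0*(1-d/W) = 1199*(1-4/22) = 981.0 MPa

981.0 MPa


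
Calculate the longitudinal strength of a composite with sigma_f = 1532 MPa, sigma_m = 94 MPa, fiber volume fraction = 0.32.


sigma_1 = sigma_f*Vf + sigma_m*(1-Vf) = 1532*0.32 + 94*0.68 = 554.2 MPa

554.2 MPa


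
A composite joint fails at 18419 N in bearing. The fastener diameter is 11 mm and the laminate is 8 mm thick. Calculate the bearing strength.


sigma_br = F/(d*h) = 18419/(11*8) = 209.3 MPa

209.3 MPa


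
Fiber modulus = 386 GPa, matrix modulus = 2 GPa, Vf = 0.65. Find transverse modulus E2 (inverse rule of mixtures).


1/E2 = Vf/Ef + (1-Vf)/Em = 0.65/386 + 0.35/2
E2 = 5.66 GPa

5.66 GPa


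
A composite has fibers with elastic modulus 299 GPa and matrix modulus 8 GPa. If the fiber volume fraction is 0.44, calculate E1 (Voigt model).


E1 = Ef*Vf + Em*(1-Vf) = 299*0.44 + 8*0.56 = 136.04 GPa

136.04 GPa


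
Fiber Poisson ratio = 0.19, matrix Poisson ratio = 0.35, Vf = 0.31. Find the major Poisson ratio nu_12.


nu_12 = nu_f*Vf + nu_m*(1-Vf) = 0.19*0.31 + 0.35*0.69 = 0.3004

0.3004


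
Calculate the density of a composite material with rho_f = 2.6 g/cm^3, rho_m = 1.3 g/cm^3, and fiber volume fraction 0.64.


rho_c = rho_f*Vf + rho_m*(1-Vf) = 2.6*0.64 + 1.3*0.36 = 2.132 g/cm^3

2.132 g/cm^3


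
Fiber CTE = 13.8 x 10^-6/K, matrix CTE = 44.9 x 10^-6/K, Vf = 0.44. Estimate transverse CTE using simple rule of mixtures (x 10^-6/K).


alpha_2 = alpha_f*Vf + alpha_m*(1-Vf) = 13.8*0.44 + 44.9*0.56 = 31.2 x 10^-6/K

31.2 x 10^-6/K


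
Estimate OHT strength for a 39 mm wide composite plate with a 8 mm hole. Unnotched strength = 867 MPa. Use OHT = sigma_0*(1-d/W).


OHT = sigma_0*(1-d/W) = 867*(1-8/39) = 689.2 MPa

689.2 MPa


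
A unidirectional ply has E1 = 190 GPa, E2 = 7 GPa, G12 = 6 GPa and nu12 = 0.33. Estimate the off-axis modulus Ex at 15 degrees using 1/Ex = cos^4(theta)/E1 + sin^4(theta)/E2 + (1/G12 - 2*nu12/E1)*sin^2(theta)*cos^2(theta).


cos^4(15) = 0.870513, sin^4(15) = 0.004487, sin^2(15)*cos^2(15) = 0.0625
1/G12 - 2*nu12/E1 = 1/6 - 2*0.33/190 = 0.163193 GPa^-1
1/Ex = 0.870513/190 + 0.004487/7 + 0.163193*0.0625 = 0.0154223 GPa^-1
Ex = 64.84 GPa

64.84 GPa


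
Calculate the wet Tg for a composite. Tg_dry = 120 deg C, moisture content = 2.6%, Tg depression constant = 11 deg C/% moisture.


Tg_wet = Tg_dry - k*moisture = 120 - 11*2.6 = 91.4 deg C

91.4 deg C


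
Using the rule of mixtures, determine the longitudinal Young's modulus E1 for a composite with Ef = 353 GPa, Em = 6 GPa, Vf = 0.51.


E1 = Ef*Vf + Em*(1-Vf) = 353*0.51 + 6*0.49 = 182.97 GPa

182.97 GPa


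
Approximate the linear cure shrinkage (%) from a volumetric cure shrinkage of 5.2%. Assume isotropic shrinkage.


Linear shrinkage ≈ vol_shrink/3 = 5.2/3 = 1.733%

1.733%


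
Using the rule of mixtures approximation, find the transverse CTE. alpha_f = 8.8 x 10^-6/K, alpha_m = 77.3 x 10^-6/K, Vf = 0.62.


alpha_2 = alpha_f*Vf + alpha_m*(1-Vf) = 8.8*0.62 + 77.3*0.38 = 34.8 x 10^-6/K

34.8 x 10^-6/K


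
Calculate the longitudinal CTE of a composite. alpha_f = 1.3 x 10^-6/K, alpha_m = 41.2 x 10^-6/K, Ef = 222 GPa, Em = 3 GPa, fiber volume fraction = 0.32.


E1 = Ef*Vf + Em*(1-Vf) = 73.08
alpha_1 = (alpha_f*Ef*Vf + alpha_m*Em*(1-Vf))/E1 = 2.41 x 10^-6/K

2.41 x 10^-6/K


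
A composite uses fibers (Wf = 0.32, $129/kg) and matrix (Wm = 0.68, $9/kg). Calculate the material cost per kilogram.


Cost = cost_f*Wf + cost_m*Wm = 129*0.32 + 9*0.68 = $47.4/kg

$47.4/kg


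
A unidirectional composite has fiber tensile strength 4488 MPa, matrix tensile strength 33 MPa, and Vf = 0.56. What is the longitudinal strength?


sigma_1 = sigma_f*Vf + sigma_m*(1-Vf) = 4488*0.56 + 33*0.44 = 2527.8 MPa

2527.8 MPa


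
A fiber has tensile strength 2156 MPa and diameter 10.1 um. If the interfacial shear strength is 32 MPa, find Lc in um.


Lc = sigma_f * d / (2 * tau_i) = 2156 * 10.1 / (2 * 32) = 340.2 um

340.2 um


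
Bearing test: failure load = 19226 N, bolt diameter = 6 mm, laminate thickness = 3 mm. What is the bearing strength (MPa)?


sigma_br = F/(d*h) = 19226/(6*3) = 1068.1 MPa

1068.1 MPa


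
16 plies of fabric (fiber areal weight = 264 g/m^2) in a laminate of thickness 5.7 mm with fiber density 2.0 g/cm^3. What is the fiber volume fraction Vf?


Vf = n * FAW / (rho_f * h * 1000) = 16 * 264 / (2.0 * 5.7 * 1000) = 0.3705

0.3705


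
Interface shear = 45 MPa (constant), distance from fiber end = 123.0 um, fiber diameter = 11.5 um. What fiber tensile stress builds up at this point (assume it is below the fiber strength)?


Force balance: sigma_f * (pi*d^2/4) = tau * (pi*d) * x  ->  sigma_f = 4 * tau * x / d
sigma_f = 4 * 45 * 123.0 / 11.5 = 1925.2 MPa

1925.2 MPa


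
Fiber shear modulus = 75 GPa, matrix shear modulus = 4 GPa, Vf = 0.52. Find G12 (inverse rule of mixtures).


1/G12 = Vf/Gf + (1-Vf)/Gm = 0.52/75 + 0.48/4
G12 = 7.88 GPa

7.88 GPa


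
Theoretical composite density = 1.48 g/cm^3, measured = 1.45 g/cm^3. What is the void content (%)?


Void% = (rho_theo - rho_actual)/rho_theo * 100 = (1.48 - 1.45)/1.48 * 100 = 2.03%

2.03%


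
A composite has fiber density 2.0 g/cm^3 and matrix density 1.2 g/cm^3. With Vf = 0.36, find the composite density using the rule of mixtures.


rho_c = rho_f*Vf + rho_m*(1-Vf) = 2.0*0.36 + 1.2*0.64 = 1.488 g/cm^3

1.488 g/cm^3


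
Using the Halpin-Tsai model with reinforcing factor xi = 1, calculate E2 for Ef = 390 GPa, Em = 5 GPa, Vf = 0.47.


eta = (Ef/Em - 1)/(Ef/Em + xi) = (78.0 - 1)/(78.0 + 1) = 0.9747
E2 = Em*(1+xi*eta*Vf)/(1-eta*Vf) = 13.45 GPa

13.45 GPa


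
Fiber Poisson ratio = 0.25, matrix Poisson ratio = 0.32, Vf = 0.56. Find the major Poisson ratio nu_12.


nu_12 = nu_f*Vf + nu_m*(1-Vf) = 0.25*0.56 + 0.32*0.44 = 0.2808

0.2808


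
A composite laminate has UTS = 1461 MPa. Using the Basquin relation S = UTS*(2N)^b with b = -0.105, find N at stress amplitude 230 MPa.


N = 0.5 * (S/UTS)^(1/b) = 0.5 * (230/1461)^(1/-0.105) = 2.2174e+07 cycles

2.2174e+07 cycles


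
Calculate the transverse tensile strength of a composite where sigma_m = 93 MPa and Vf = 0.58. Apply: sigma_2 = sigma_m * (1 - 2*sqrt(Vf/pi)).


factor = 1 - 2*sqrt(0.58/pi) = 0.1407
sigma_2 = 93 * 0.1407 = 13.08 MPa

13.08 MPa


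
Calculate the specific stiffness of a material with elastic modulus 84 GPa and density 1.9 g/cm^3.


Specific stiffness = E/rho = 84/1.9 = 44.2 GPa/(g/cm^3)

44.2 GPa/(g/cm^3)


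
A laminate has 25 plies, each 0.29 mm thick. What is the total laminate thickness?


h = n * t_ply = 25 * 0.29 = 7.25 mm

7.25 mm


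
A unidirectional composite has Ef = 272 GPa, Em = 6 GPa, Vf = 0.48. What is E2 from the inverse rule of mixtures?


1/E2 = Vf/Ef + (1-Vf)/Em = 0.48/272 + 0.52/6
E2 = 11.31 GPa

11.31 GPa


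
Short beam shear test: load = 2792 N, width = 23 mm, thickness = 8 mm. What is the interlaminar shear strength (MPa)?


ILSS = 3F/(4bh) = 3*2792/(4*23*8) = 11.38 MPa

11.38 MPa


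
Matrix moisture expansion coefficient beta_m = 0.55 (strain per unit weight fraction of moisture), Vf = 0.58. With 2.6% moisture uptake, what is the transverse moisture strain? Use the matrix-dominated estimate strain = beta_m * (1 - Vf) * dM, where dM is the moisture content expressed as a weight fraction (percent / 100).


dM = 2.6/100 = 0.026
strain = beta_m * (1-Vf) * dM = 0.55 * 0.42 * 0.026 = 0.006006

0.006006


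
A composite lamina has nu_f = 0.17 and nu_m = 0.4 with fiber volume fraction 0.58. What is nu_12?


nu_12 = nu_f*Vf + nu_m*(1-Vf) = 0.17*0.58 + 0.4*0.42 = 0.2666

0.2666


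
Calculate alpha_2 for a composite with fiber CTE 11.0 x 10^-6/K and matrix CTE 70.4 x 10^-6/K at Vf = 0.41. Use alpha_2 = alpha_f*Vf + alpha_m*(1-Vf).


alpha_2 = alpha_f*Vf + alpha_m*(1-Vf) = 11.0*0.41 + 70.4*0.59 = 46.0 x 10^-6/K

46.0 x 10^-6/K


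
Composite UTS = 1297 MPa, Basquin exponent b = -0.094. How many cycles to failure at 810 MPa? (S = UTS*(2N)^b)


N = 0.5 * (S/UTS)^(1/b) = 0.5 * (810/1297)^(1/-0.094) = 74.8209 cycles

74.8209 cycles


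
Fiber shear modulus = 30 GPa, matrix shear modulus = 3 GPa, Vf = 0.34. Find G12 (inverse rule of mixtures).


1/G12 = Vf/Gf + (1-Vf)/Gm = 0.34/30 + 0.66/3
G12 = 4.32 GPa

4.32 GPa


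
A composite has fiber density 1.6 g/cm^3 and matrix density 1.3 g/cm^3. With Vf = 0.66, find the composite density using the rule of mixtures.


rho_c = rho_f*Vf + rho_m*(1-Vf) = 1.6*0.66 + 1.3*0.34 = 1.498 g/cm^3

1.498 g/cm^3


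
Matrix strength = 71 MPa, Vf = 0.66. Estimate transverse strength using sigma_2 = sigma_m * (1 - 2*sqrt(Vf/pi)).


factor = 1 - 2*sqrt(0.66/pi) = 0.0833
sigma_2 = 71 * 0.0833 = 5.91 MPa

5.91 MPa


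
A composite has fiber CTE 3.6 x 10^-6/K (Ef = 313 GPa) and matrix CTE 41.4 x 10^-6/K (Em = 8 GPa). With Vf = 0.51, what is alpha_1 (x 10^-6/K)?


E1 = Ef*Vf + Em*(1-Vf) = 163.55
alpha_1 = (alpha_f*Ef*Vf + alpha_m*Em*(1-Vf))/E1 = 4.51 x 10^-6/K

4.51 x 10^-6/K


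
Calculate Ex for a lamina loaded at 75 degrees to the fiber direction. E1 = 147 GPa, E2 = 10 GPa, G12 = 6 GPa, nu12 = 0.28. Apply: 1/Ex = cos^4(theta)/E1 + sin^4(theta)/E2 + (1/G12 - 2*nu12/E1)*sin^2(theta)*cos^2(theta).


cos^4(75) = 0.004487, sin^4(75) = 0.870513, sin^2(75)*cos^2(75) = 0.0625
1/G12 - 2*nu12/E1 = 1/6 - 2*0.28/147 = 0.162857 GPa^-1
1/Ex = 0.004487/147 + 0.870513/10 + 0.162857*0.0625 = 0.0972604 GPa^-1
Ex = 10.28 GPa

10.28 GPa


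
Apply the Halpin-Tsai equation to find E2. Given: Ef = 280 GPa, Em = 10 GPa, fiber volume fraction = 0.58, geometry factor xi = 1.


eta = (Ef/Em - 1)/(Ef/Em + xi) = (28.0 - 1)/(28.0 + 1) = 0.931
E2 = Em*(1+xi*eta*Vf)/(1-eta*Vf) = 33.48 GPa

33.48 GPa


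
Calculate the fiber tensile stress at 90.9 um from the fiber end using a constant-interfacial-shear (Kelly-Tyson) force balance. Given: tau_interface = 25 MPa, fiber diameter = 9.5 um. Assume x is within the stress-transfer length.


Force balance: sigma_f * (pi*d^2/4) = tau * (pi*d) * x  ->  sigma_f = 4 * tau * x / d
sigma_f = 4 * 25 * 90.9 / 9.5 = 956.8 MPa

956.8 MPa


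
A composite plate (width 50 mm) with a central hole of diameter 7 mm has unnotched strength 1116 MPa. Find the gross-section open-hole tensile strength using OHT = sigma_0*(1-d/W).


OHT = sigma_0*(1-d/W) = 1116*(1-7/50) = 959.8 MPa

959.8 MPa


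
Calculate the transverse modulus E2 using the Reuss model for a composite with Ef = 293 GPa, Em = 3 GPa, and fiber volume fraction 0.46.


1/E2 = Vf/Ef + (1-Vf)/Em = 0.46/293 + 0.54/3
E2 = 5.51 GPa

5.51 GPa


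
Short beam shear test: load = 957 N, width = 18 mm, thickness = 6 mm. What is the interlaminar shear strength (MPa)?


ILSS = 3F/(4bh) = 3*957/(4*18*6) = 6.65 MPa

6.65 MPa


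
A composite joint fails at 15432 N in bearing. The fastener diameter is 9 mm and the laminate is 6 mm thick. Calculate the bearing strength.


sigma_br = F/(d*h) = 15432/(9*6) = 285.8 MPa

285.8 MPa


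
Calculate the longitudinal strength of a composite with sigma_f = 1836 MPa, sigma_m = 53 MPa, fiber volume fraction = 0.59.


sigma_1 = sigma_f*Vf + sigma_m*(1-Vf) = 1836*0.59 + 53*0.41 = 1105.0 MPa

1105.0 MPa


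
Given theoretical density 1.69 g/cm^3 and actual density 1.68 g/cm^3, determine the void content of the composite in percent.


Void% = (rho_theo - rho_actual)/rho_theo * 100 = (1.69 - 1.68)/1.69 * 100 = 0.59%

0.59%


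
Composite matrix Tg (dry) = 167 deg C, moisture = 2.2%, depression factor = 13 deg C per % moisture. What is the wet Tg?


Tg_wet = Tg_dry - k*moisture = 167 - 13*2.2 = 138.4 deg C

138.4 deg C


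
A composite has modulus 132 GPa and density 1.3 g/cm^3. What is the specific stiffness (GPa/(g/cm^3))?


Specific stiffness = E/rho = 132/1.3 = 101.5 GPa/(g/cm^3)

101.5 GPa/(g/cm^3)


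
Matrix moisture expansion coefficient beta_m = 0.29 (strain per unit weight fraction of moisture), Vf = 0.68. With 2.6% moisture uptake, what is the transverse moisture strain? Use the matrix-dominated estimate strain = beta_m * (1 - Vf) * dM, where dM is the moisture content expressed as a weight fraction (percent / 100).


dM = 2.6/100 = 0.026
strain = beta_m * (1-Vf) * dM = 0.29 * 0.32 * 0.026 = 0.0024128

0.0024128


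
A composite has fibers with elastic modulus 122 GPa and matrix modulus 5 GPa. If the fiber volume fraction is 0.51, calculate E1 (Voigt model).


E1 = Ef*Vf + Em*(1-Vf) = 122*0.51 + 5*0.49 = 64.67 GPa

64.67 GPa


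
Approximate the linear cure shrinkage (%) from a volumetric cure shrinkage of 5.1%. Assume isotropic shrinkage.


Linear shrinkage ≈ vol_shrink/3 = 5.1/3 = 1.7%

1.7%


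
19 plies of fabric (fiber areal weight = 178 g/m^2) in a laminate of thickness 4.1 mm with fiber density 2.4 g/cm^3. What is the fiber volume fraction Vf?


Vf = n * FAW / (rho_f * h * 1000) = 19 * 178 / (2.4 * 4.1 * 1000) = 0.3437

0.3437


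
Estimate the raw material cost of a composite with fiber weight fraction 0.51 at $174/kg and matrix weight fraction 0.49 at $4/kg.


Cost = cost_f*Wf + cost_m*Wm = 174*0.51 + 4*0.49 = $90.7/kg

$90.7/kg


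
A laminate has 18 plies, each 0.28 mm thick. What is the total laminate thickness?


h = n * t_ply = 18 * 0.28 = 5.04 mm

5.04 mm


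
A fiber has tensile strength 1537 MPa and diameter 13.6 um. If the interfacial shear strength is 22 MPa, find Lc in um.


Lc = sigma_f * d / (2 * tau_i) = 1537 * 13.6 / (2 * 22) = 475.1 um

475.1 um


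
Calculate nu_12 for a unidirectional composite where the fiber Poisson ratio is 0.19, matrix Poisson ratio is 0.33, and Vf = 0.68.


nu_12 = nu_f*Vf + nu_m*(1-Vf) = 0.19*0.68 + 0.33*0.32 = 0.2348

0.2348


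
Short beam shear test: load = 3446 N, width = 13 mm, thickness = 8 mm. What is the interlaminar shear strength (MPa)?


ILSS = 3F/(4bh) = 3*3446/(4*13*8) = 24.85 MPa

24.85 MPa


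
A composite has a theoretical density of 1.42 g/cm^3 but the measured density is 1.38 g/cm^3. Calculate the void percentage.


Void% = (rho_theo - rho_actual)/rho_theo * 100 = (1.42 - 1.38)/1.42 * 100 = 2.82%

2.82%


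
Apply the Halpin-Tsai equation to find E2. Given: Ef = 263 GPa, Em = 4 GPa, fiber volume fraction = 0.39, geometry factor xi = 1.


eta = (Ef/Em - 1)/(Ef/Em + xi) = (65.75 - 1)/(65.75 + 1) = 0.97
E2 = Em*(1+xi*eta*Vf)/(1-eta*Vf) = 8.87 GPa

8.87 GPa


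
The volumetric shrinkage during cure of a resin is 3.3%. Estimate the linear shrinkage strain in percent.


Linear shrinkage ≈ vol_shrink/3 = 3.3/3 = 1.1%

1.1%


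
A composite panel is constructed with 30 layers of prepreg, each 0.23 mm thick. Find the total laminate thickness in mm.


h = n * t_ply = 30 * 0.23 = 6.9 mm

6.9 mm


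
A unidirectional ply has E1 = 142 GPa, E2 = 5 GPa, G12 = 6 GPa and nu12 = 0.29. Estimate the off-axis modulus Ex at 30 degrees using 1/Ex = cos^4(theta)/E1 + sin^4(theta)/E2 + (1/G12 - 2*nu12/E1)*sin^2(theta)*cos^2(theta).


cos^4(30) = 0.5625, sin^4(30) = 0.0625, sin^2(30)*cos^2(30) = 0.1875
1/G12 - 2*nu12/E1 = 1/6 - 2*0.29/142 = 0.162582 GPa^-1
1/Ex = 0.5625/142 + 0.0625/5 + 0.162582*0.1875 = 0.0469454 GPa^-1
Ex = 21.3 GPa

21.3 GPa


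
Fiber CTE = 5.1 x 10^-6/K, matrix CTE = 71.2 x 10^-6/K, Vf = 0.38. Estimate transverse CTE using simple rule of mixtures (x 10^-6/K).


alpha_2 = alpha_f*Vf + alpha_m*(1-Vf) = 5.1*0.38 + 71.2*0.62 = 46.1 x 10^-6/K

46.1 x 10^-6/K


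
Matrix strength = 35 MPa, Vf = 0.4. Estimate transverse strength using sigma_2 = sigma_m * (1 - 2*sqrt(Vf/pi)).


factor = 1 - 2*sqrt(0.4/pi) = 0.2864
sigma_2 = 35 * 0.2864 = 10.02 MPa

10.02 MPa


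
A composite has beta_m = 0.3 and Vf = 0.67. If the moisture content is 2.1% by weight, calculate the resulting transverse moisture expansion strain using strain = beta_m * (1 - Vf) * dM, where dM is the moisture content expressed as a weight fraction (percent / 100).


dM = 2.1/100 = 0.021
strain = beta_m * (1-Vf) * dM = 0.3 * 0.33 * 0.021 = 0.002079

0.002079


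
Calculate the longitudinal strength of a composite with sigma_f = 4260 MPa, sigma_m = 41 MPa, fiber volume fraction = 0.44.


sigma_1 = sigma_f*Vf + sigma_m*(1-Vf) = 4260*0.44 + 41*0.56 = 1897.4 MPa

1897.4 MPa


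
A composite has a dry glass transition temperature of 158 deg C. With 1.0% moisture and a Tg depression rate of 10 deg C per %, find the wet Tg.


Tg_wet = Tg_dry - k*moisture = 158 - 10*1.0 = 148.0 deg C

148.0 deg C


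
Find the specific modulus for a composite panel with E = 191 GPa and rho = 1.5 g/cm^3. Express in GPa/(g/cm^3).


Specific stiffness = E/rho = 191/1.5 = 127.3 GPa/(g/cm^3)

127.3 GPa/(g/cm^3)


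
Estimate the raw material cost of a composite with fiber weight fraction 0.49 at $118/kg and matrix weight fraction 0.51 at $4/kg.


Cost = cost_f*Wf + cost_m*Wm = 118*0.49 + 4*0.51 = $59.86/kg

$59.86/kg


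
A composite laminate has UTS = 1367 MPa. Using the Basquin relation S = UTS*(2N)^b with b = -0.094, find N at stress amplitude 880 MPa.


N = 0.5 * (S/UTS)^(1/b) = 0.5 * (880/1367)^(1/-0.094) = 54.1908 cycles

54.1908 cycles


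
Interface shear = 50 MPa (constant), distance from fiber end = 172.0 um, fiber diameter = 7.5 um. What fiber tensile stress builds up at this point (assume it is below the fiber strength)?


Force balance: sigma_f * (pi*d^2/4) = tau * (pi*d) * x  ->  sigma_f = 4 * tau * x / d
sigma_f = 4 * 50 * 172.0 / 7.5 = 4586.7 MPa

4586.7 MPa


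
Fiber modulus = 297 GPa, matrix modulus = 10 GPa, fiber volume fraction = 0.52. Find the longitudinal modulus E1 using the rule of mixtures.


E1 = Ef*Vf + Em*(1-Vf) = 297*0.52 + 10*0.48 = 159.24 GPa

159.24 GPa


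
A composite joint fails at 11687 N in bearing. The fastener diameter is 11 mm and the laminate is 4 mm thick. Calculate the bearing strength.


sigma_br = F/(d*h) = 11687/(11*4) = 265.6 MPa

265.6 MPa


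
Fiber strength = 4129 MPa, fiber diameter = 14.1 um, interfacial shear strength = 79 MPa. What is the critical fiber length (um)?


Lc = sigma_f * d / (2 * tau_i) = 4129 * 14.1 / (2 * 79) = 368.5 um

368.5 um


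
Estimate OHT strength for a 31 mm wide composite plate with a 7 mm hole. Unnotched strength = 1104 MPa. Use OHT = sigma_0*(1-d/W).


OHT = sigma_0*(1-d/W) = 1104*(1-7/31) = 854.7 MPa

854.7 MPa


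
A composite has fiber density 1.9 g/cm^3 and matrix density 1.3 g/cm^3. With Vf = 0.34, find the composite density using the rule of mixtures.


rho_c = rho_f*Vf + rho_m*(1-Vf) = 1.9*0.34 + 1.3*0.66 = 1.504 g/cm^3

1.504 g/cm^3


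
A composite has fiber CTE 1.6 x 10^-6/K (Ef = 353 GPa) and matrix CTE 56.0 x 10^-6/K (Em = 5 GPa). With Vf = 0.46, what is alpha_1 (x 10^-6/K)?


E1 = Ef*Vf + Em*(1-Vf) = 165.08
alpha_1 = (alpha_f*Ef*Vf + alpha_m*Em*(1-Vf))/E1 = 2.49 x 10^-6/K

2.49 x 10^-6/K


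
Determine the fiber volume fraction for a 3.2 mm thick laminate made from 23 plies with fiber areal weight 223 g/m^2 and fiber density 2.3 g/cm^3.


Vf = n * FAW / (rho_f * h * 1000) = 23 * 223 / (2.3 * 3.2 * 1000) = 0.6969

0.6969


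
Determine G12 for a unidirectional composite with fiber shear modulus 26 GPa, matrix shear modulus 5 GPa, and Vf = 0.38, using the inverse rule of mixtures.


1/G12 = Vf/Gf + (1-Vf)/Gm = 0.38/26 + 0.62/5
G12 = 7.21 GPa

7.21 GPa


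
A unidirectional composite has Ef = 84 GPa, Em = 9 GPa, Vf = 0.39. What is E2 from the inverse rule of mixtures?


1/E2 = Vf/Ef + (1-Vf)/Em = 0.39/84 + 0.61/9
E2 = 13.81 GPa

13.81 GPa


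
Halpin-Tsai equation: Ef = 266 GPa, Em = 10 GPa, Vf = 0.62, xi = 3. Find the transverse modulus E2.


eta = (Ef/Em - 1)/(Ef/Em + xi) = (26.6 - 1)/(26.6 + 3) = 0.8649
E2 = Em*(1+xi*eta*Vf)/(1-eta*Vf) = 56.25 GPa

56.25 GPa


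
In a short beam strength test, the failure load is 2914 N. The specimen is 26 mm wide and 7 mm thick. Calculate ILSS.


ILSS = 3F/(4bh) = 3*2914/(4*26*7) = 12.01 MPa

12.01 MPa


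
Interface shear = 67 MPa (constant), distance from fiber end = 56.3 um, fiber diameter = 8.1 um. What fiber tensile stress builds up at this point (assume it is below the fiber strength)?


Force balance: sigma_f * (pi*d^2/4) = tau * (pi*d) * x  ->  sigma_f = 4 * tau * x / d
sigma_f = 4 * 67 * 56.3 / 8.1 = 1862.8 MPa

1862.8 MPa


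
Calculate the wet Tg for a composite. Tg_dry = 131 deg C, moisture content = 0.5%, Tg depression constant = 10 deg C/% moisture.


Tg_wet = Tg_dry - k*moisture = 131 - 10*0.5 = 126.0 deg C

126.0 deg C


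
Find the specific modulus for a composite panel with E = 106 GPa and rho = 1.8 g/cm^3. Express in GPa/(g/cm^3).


Specific stiffness = E/rho = 106/1.8 = 58.9 GPa/(g/cm^3)

58.9 GPa/(g/cm^3)


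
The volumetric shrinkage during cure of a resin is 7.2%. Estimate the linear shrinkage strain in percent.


Linear shrinkage ≈ vol_shrink/3 = 7.2/3 = 2.4%

2.4%


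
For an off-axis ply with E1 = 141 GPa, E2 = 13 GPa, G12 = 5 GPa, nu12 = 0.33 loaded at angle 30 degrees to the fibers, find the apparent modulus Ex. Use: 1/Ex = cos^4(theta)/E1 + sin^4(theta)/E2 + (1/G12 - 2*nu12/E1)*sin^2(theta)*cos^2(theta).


cos^4(30) = 0.5625, sin^4(30) = 0.0625, sin^2(30)*cos^2(30) = 0.1875
1/G12 - 2*nu12/E1 = 1/5 - 2*0.33/141 = 0.195319 GPa^-1
1/Ex = 0.5625/141 + 0.0625/13 + 0.195319*0.1875 = 0.0454194 GPa^-1
Ex = 22.02 GPa

22.02 GPa


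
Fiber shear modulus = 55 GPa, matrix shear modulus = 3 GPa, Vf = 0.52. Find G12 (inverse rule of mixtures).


1/G12 = Vf/Gf + (1-Vf)/Gm = 0.52/55 + 0.48/3
G12 = 5.9 GPa

5.9 GPa


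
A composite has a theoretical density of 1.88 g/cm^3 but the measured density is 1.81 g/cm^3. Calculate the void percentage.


Void% = (rho_theo - rho_actual)/rho_theo * 100 = (1.88 - 1.81)/1.88 * 100 = 3.72%

3.72%


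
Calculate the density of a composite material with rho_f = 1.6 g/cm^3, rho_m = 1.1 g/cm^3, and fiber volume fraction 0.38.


rho_c = rho_f*Vf + rho_m*(1-Vf) = 1.6*0.38 + 1.1*0.62 = 1.29 g/cm^3

1.29 g/cm^3


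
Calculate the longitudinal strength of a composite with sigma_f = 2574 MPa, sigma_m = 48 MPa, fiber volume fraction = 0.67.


sigma_1 = sigma_f*Vf + sigma_m*(1-Vf) = 2574*0.67 + 48*0.33 = 1740.4 MPa

1740.4 MPa


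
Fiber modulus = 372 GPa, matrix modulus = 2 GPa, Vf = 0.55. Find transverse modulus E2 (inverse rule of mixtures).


1/E2 = Vf/Ef + (1-Vf)/Em = 0.55/372 + 0.45/2
E2 = 4.42 GPa

4.42 GPa


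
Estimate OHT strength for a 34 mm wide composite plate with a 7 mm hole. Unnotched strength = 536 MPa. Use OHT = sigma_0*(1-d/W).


OHT = sigma_0*(1-d/W) = 536*(1-7/34) = 425.6 MPa

425.6 MPa


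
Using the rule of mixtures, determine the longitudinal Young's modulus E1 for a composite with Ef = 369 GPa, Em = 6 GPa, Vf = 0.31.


E1 = Ef*Vf + Em*(1-Vf) = 369*0.31 + 6*0.69 = 118.53 GPa

118.53 GPa


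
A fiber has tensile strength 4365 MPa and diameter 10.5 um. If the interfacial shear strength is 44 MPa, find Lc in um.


Lc = sigma_f * d / (2 * tau_i) = 4365 * 10.5 / (2 * 44) = 520.8 um

520.8 um


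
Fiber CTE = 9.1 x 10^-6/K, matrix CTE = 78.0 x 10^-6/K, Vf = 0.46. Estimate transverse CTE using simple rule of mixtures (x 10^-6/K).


alpha_2 = alpha_f*Vf + alpha_m*(1-Vf) = 9.1*0.46 + 78.0*0.54 = 46.3 x 10^-6/K

46.3 x 10^-6/K


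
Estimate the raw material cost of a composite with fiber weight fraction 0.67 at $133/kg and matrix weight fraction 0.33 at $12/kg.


Cost = cost_f*Wf + cost_m*Wm = 133*0.67 + 12*0.33 = $93.07/kg

$93.07/kg


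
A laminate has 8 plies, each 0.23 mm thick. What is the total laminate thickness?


h = n * t_ply = 8 * 0.23 = 1.84 mm

1.84 mm


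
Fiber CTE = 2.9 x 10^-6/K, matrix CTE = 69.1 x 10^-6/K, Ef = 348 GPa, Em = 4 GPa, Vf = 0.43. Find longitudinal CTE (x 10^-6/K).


E1 = Ef*Vf + Em*(1-Vf) = 151.92
alpha_1 = (alpha_f*Ef*Vf + alpha_m*Em*(1-Vf))/E1 = 3.89 x 10^-6/K

3.89 x 10^-6/K


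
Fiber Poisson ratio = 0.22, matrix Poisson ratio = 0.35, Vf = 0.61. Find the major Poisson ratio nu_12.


nu_12 = nu_f*Vf + nu_m*(1-Vf) = 0.22*0.61 + 0.35*0.39 = 0.2707

0.2707


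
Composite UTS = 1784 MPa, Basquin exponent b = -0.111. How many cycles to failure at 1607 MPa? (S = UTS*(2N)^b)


N = 0.5 * (S/UTS)^(1/b) = 0.5 * (1607/1784)^(1/-0.111) = 1.2817 cycles

1.2817 cycles


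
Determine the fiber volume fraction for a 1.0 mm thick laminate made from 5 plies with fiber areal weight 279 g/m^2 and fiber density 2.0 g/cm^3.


Vf = n * FAW / (rho_f * h * 1000) = 5 * 279 / (2.0 * 1.0 * 1000) = 0.6975

0.6975


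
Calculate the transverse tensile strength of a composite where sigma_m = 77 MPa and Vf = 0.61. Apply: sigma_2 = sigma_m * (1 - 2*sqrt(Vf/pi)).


factor = 1 - 2*sqrt(0.61/pi) = 0.1187
sigma_2 = 77 * 0.1187 = 9.14 MPa

9.14 MPa


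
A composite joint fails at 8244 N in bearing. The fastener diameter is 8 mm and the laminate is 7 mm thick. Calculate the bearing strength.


sigma_br = F/(d*h) = 8244/(8*7) = 147.2 MPa

147.2 MPa


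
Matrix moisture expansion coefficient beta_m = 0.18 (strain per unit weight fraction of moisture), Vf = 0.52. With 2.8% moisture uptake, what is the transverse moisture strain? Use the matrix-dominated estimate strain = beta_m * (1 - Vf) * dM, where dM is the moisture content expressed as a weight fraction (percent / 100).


dM = 2.8/100 = 0.028
strain = beta_m * (1-Vf) * dM = 0.18 * 0.48 * 0.028 = 0.0024192

0.0024192


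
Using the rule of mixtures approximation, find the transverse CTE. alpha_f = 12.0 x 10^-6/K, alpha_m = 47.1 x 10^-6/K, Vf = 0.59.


alpha_2 = alpha_f*Vf + alpha_m*(1-Vf) = 12.0*0.59 + 47.1*0.41 = 26.4 x 10^-6/K

26.4 x 10^-6/K


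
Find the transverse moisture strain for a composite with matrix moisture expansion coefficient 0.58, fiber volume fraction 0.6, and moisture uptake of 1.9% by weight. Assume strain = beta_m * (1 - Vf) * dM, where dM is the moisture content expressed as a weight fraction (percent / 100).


dM = 1.9/100 = 0.019
strain = beta_m * (1-Vf) * dM = 0.58 * 0.4 * 0.019 = 0.004408

0.004408


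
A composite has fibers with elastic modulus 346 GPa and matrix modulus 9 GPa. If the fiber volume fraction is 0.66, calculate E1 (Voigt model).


E1 = Ef*Vf + Em*(1-Vf) = 346*0.66 + 9*0.34 = 231.42 GPa

231.42 GPa


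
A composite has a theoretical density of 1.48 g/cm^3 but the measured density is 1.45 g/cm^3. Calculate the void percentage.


Void% = (rho_theo - rho_actual)/rho_theo * 100 = (1.48 - 1.45)/1.48 * 100 = 2.03%

2.03%


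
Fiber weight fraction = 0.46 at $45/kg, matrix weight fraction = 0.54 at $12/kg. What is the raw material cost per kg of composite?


Cost = cost_f*Wf + cost_m*Wm = 45*0.46 + 12*0.54 = $27.18/kg

$27.18/kg


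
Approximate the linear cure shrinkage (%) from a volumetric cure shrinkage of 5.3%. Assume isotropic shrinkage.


Linear shrinkage ≈ vol_shrink/3 = 5.3/3 = 1.767%

1.767%


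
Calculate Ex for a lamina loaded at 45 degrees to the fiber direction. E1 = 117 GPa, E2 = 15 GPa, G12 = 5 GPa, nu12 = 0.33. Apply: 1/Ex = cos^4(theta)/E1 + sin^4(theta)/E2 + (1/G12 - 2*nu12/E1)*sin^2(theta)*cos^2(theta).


cos^4(45) = 0.25, sin^4(45) = 0.25, sin^2(45)*cos^2(45) = 0.25
1/G12 - 2*nu12/E1 = 1/5 - 2*0.33/117 = 0.194359 GPa^-1
1/Ex = 0.25/117 + 0.25/15 + 0.194359*0.25 = 0.0673932 GPa^-1
Ex = 14.84 GPa

14.84 GPa


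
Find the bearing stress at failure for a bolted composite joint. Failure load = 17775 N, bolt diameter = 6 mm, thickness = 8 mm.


sigma_br = F/(d*h) = 17775/(6*8) = 370.3 MPa

370.3 MPa


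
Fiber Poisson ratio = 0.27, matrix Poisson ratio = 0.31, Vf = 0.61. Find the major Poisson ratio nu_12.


nu_12 = nu_f*Vf + nu_m*(1-Vf) = 0.27*0.61 + 0.31*0.39 = 0.2856

0.2856


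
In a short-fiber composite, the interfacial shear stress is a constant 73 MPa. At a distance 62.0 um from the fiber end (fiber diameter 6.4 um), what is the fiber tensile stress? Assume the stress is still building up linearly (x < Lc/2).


Force balance: sigma_f * (pi*d^2/4) = tau * (pi*d) * x  ->  sigma_f = 4 * tau * x / d
sigma_f = 4 * 73 * 62.0 / 6.4 = 2828.8 MPa

2828.8 MPa


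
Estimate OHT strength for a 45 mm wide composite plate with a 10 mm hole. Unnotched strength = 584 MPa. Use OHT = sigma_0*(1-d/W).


OHT = sigma_0*(1-d/W) = 584*(1-10/45) = 454.2 MPa

454.2 MPa


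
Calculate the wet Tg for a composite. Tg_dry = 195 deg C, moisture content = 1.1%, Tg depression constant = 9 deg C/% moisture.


Tg_wet = Tg_dry - k*moisture = 195 - 9*1.1 = 185.1 deg C

185.1 deg C


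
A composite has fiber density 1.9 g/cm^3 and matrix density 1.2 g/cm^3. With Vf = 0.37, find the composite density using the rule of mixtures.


rho_c = rho_f*Vf + rho_m*(1-Vf) = 1.9*0.37 + 1.2*0.63 = 1.459 g/cm^3

1.459 g/cm^3


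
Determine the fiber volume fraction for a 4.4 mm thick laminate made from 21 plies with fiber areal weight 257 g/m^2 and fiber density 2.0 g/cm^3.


Vf = n * FAW / (rho_f * h * 1000) = 21 * 257 / (2.0 * 4.4 * 1000) = 0.6133

0.6133


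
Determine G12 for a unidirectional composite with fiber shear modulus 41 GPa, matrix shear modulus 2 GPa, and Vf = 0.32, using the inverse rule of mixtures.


1/G12 = Vf/Gf + (1-Vf)/Gm = 0.32/41 + 0.68/2
G12 = 2.88 GPa

2.88 GPa


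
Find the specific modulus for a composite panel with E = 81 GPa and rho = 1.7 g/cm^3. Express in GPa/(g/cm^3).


Specific stiffness = E/rho = 81/1.7 = 47.6 GPa/(g/cm^3)

47.6 GPa/(g/cm^3)


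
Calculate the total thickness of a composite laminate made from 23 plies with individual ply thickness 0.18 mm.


h = n * t_ply = 23 * 0.18 = 4.14 mm

4.14 mm


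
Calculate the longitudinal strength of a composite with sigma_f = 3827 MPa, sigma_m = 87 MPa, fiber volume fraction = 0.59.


sigma_1 = sigma_f*Vf + sigma_m*(1-Vf) = 3827*0.59 + 87*0.41 = 2293.6 MPa

2293.6 MPa


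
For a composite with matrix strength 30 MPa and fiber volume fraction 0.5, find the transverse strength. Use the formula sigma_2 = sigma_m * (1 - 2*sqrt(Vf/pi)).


factor = 1 - 2*sqrt(0.5/pi) = 0.2021
sigma_2 = 30 * 0.2021 = 6.06 MPa

6.06 MPa


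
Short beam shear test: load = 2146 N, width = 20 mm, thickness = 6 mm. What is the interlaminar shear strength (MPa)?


ILSS = 3F/(4bh) = 3*2146/(4*20*6) = 13.41 MPa

13.41 MPa


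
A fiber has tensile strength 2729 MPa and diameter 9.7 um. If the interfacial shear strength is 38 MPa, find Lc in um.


Lc = sigma_f * d / (2 * tau_i) = 2729 * 9.7 / (2 * 38) = 348.3 um

348.3 um


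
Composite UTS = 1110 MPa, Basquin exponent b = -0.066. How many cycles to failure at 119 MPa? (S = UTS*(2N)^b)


N = 0.5 * (S/UTS)^(1/b) = 0.5 * (119/1110)^(1/-0.066) = 2.4691e+14 cycles

2.4691e+14 cycles


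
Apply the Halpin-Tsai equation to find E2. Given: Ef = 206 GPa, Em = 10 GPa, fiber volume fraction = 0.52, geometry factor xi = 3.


eta = (Ef/Em - 1)/(Ef/Em + xi) = (20.6 - 1)/(20.6 + 3) = 0.8305
E2 = Em*(1+xi*eta*Vf)/(1-eta*Vf) = 40.41 GPa

40.41 GPa


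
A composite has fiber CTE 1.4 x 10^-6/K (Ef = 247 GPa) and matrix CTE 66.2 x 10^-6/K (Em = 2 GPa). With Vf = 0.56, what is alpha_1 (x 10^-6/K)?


E1 = Ef*Vf + Em*(1-Vf) = 139.2
alpha_1 = (alpha_f*Ef*Vf + alpha_m*Em*(1-Vf))/E1 = 1.81 x 10^-6/K

1.81 x 10^-6/K


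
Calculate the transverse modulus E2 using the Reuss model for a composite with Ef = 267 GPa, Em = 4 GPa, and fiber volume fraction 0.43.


1/E2 = Vf/Ef + (1-Vf)/Em = 0.43/267 + 0.57/4
E2 = 6.94 GPa

6.94 GPa


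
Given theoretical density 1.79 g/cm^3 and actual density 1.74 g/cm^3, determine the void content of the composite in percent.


Void% = (rho_theo - rho_actual)/rho_theo * 100 = (1.79 - 1.74)/1.79 * 100 = 2.79%

2.79%


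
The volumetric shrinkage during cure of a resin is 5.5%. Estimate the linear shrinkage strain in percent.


Linear shrinkage ≈ vol_shrink/3 = 5.5/3 = 1.833%

1.833%


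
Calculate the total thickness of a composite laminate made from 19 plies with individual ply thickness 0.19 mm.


h = n * t_ply = 19 * 0.19 = 3.61 mm

3.61 mm


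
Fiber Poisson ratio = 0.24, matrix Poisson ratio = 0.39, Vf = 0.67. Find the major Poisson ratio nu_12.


nu_12 = nu_f*Vf + nu_m*(1-Vf) = 0.24*0.67 + 0.39*0.33 = 0.2895

0.2895


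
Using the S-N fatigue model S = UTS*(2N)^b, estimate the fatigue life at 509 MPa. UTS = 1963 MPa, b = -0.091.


N = 0.5 * (S/UTS)^(1/b) = 0.5 * (509/1963)^(1/-0.091) = 1.3828e+06 cycles

1.3828e+06 cycles


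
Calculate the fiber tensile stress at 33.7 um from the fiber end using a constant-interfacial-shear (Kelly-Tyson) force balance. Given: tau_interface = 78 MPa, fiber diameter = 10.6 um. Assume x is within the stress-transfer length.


Force balance: sigma_f * (pi*d^2/4) = tau * (pi*d) * x  ->  sigma_f = 4 * tau * x / d
sigma_f = 4 * 78 * 33.7 / 10.6 = 991.9 MPa

991.9 MPa


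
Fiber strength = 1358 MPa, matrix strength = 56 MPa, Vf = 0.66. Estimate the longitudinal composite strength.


sigma_1 = sigma_f*Vf + sigma_m*(1-Vf) = 1358*0.66 + 56*0.34 = 915.3 MPa

915.3 MPa


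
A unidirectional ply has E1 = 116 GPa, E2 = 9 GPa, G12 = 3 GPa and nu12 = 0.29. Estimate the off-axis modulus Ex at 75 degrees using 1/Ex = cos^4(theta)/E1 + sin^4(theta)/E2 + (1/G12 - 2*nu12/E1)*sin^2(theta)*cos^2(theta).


cos^4(75) = 0.004487, sin^4(75) = 0.870513, sin^2(75)*cos^2(75) = 0.0625
1/G12 - 2*nu12/E1 = 1/3 - 2*0.29/116 = 0.328333 GPa^-1
1/Ex = 0.004487/116 + 0.870513/9 + 0.328333*0.0625 = 0.1172832 GPa^-1
Ex = 8.53 GPa

8.53 GPa


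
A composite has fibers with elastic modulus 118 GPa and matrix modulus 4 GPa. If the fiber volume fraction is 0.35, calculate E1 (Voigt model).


E1 = Ef*Vf + Em*(1-Vf) = 118*0.35 + 4*0.65 = 43.9 GPa

43.9 GPa


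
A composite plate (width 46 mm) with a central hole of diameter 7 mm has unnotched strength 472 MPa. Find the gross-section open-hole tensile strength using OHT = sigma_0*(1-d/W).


OHT = sigma_0*(1-d/W) = 472*(1-7/46) = 400.2 MPa

400.2 MPa


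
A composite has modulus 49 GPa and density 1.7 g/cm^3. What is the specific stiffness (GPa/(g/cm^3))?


Specific stiffness = E/rho = 49/1.7 = 28.8 GPa/(g/cm^3)

28.8 GPa/(g/cm^3)


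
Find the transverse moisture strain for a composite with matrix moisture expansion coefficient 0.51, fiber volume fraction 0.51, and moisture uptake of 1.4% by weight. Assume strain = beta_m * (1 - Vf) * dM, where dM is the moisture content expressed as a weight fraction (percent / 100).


dM = 1.4/100 = 0.014
strain = beta_m * (1-Vf) * dM = 0.51 * 0.49 * 0.014 = 0.0034986

0.0034986


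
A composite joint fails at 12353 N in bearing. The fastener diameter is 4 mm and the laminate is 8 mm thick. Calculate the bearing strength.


sigma_br = F/(d*h) = 12353/(4*8) = 386.0 MPa

386.0 MPa


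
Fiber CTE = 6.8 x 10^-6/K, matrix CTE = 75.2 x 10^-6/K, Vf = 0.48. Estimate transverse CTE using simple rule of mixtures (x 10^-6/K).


alpha_2 = alpha_f*Vf + alpha_m*(1-Vf) = 6.8*0.48 + 75.2*0.52 = 42.4 x 10^-6/K

42.4 x 10^-6/K


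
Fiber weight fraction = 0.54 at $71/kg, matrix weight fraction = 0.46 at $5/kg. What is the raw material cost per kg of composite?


Cost = cost_f*Wf + cost_m*Wm = 71*0.54 + 5*0.46 = $40.64/kg

$40.64/kg


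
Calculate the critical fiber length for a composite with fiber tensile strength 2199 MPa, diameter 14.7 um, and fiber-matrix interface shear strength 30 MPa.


Lc = sigma_f * d / (2 * tau_i) = 2199 * 14.7 / (2 * 30) = 538.8 um

538.8 um


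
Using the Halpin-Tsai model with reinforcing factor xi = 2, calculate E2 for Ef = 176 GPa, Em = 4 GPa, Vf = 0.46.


eta = (Ef/Em - 1)/(Ef/Em + xi) = (44.0 - 1)/(44.0 + 2) = 0.9348
E2 = Em*(1+xi*eta*Vf)/(1-eta*Vf) = 13.05 GPa

13.05 GPa


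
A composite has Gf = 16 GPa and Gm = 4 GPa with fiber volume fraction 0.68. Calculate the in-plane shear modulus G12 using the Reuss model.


1/G12 = Vf/Gf + (1-Vf)/Gm = 0.68/16 + 0.32/4
G12 = 8.16 GPa

8.16 GPa


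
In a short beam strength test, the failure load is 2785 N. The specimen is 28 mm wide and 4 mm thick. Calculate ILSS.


ILSS = 3F/(4bh) = 3*2785/(4*28*4) = 18.65 MPa

18.65 MPa


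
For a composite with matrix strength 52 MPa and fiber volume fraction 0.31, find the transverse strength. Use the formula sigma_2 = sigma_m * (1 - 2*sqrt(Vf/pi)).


factor = 1 - 2*sqrt(0.31/pi) = 0.3717
sigma_2 = 52 * 0.3717 = 19.33 MPa

19.33 MPa


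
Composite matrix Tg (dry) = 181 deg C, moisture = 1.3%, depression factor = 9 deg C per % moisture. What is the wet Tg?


Tg_wet = Tg_dry - k*moisture = 181 - 9*1.3 = 169.3 deg C

169.3 deg C


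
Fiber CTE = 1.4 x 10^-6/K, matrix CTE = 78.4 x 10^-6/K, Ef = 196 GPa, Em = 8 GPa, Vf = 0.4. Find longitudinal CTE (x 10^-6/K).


E1 = Ef*Vf + Em*(1-Vf) = 83.2
alpha_1 = (alpha_f*Ef*Vf + alpha_m*Em*(1-Vf))/E1 = 5.84 x 10^-6/K

5.84 x 10^-6/K


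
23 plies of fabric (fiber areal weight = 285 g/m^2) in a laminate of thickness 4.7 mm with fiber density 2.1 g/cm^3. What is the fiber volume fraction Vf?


Vf = n * FAW / (rho_f * h * 1000) = 23 * 285 / (2.1 * 4.7 * 1000) = 0.6641

0.6641


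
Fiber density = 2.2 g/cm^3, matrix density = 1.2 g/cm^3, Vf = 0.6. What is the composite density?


rho_c = rho_f*Vf + rho_m*(1-Vf) = 2.2*0.6 + 1.2*0.4 = 1.8 g/cm^3

1.8 g/cm^3


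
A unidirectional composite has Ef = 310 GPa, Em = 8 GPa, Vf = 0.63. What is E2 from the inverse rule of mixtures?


1/E2 = Vf/Ef + (1-Vf)/Em = 0.63/310 + 0.37/8
E2 = 20.71 GPa

20.71 GPa


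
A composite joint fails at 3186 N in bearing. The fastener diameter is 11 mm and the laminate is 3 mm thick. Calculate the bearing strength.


sigma_br = F/(d*h) = 3186/(11*3) = 96.5 MPa

96.5 MPa


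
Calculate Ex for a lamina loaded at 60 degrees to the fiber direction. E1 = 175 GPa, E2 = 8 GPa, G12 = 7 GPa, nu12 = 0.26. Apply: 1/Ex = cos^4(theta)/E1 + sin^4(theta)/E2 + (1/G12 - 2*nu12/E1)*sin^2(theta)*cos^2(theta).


cos^4(60) = 0.0625, sin^4(60) = 0.5625, sin^2(60)*cos^2(60) = 0.1875
1/G12 - 2*nu12/E1 = 1/7 - 2*0.26/175 = 0.139886 GPa^-1
1/Ex = 0.0625/175 + 0.5625/8 + 0.139886*0.1875 = 0.0968982 GPa^-1
Ex = 10.32 GPa

10.32 GPa


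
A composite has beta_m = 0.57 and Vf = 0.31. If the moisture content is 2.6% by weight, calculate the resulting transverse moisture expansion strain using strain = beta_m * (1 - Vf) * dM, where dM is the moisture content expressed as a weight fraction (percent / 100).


dM = 2.6/100 = 0.026
strain = beta_m * (1-Vf) * dM = 0.57 * 0.69 * 0.026 = 0.0102258

0.0102258


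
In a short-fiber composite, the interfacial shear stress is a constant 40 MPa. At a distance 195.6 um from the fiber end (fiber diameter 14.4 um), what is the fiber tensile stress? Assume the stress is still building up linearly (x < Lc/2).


Force balance: sigma_f * (pi*d^2/4) = tau * (pi*d) * x  ->  sigma_f = 4 * tau * x / d
sigma_f = 4 * 40 * 195.6 / 14.4 = 2173.3 MPa

2173.3 MPa


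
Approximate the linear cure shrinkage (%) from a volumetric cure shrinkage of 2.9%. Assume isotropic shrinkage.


Linear shrinkage ≈ vol_shrink/3 = 2.9/3 = 0.967%

0.967%


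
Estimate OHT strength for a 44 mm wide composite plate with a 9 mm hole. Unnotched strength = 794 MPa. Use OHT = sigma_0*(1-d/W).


OHT = sigma_0*(1-d/W) = 794*(1-9/44) = 631.6 MPa

631.6 MPa
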